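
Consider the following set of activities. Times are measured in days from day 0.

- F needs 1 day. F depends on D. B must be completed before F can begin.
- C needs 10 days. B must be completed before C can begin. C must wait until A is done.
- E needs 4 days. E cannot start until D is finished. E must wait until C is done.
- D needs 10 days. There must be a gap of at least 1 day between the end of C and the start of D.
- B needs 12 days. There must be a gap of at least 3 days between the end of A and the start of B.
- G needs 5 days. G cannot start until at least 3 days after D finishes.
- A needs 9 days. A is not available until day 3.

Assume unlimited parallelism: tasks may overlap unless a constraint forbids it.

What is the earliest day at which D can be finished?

48

A waits on its own release at day 3, so it starts at day 3 and finishes at 3 + 9 = day 12.
After A (finishes day 12, plus 3-day gap → day 15), B can start at day 15 and finishes at day 27.
C has to wait for B (finishes day 27); A (finishes day 12). The latest of these is day 27, so C runs day 27 to 27 + 10 = day 37.
D cannot begin until C (finishes day 37, plus 1-day gap → day 38). It runs from day 38 to 38 + 10 = day 48.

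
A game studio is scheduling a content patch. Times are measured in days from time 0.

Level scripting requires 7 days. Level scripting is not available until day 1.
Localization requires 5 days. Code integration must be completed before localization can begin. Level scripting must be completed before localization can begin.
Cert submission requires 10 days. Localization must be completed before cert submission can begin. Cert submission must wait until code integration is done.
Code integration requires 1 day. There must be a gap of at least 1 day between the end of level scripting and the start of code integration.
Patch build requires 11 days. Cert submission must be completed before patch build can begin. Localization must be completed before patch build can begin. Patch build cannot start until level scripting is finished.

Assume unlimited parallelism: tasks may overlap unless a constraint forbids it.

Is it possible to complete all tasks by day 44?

Level scripting cannot begin until its own release at day 1. It runs from day 1 to 1 + 7 = day 8.
Code integration waits on level scripting (finishes day 8, plus 1-day gap → day 9), so it starts at day 9 and finishes at 9 + 1 = day 10.
For localization: code integration (finishes day 10); level scripting (finishes day 8). Taking the maximum gives a start of day 10, and it finishes at 10 + 5 = day 15.
Cert submission has to wait for localization (finishes day 15); code integration (finishes day 10). The latest of these is day 15, so cert submission runs day 15 to 15 + 10 = day 25.
Patch build cannot start until cert submission (finishes day 25); localization (finishes day 15); level scripting (finishes day 8). The controlling bound is day 25, so patch build finishes at 25 + 11 = day 36.
Every task is finished by day 36, which is no later than the deadline of 44, so the schedule is feasible.

Yes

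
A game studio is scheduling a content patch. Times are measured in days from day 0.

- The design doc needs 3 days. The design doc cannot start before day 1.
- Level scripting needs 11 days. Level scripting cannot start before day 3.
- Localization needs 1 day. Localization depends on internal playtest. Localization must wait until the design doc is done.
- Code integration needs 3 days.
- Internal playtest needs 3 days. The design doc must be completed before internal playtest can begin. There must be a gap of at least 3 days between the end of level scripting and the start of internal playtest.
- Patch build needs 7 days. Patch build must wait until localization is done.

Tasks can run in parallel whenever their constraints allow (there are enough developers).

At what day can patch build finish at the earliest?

After its own release at day 3, level scripting can start at day 3 and finishes at day 14.
After its own release at day 1, the design doc can start at day 1 and finishes at day 4.
Internal playtest has to wait for the design doc (finishes day 4); level scripting (finishes day 14, plus 3-day gap → day 17). The latest of these is day 17, so internal playtest runs day 17 to 17 + 3 = day 20.
Localization cannot start until internal playtest (finishes day 20); the design doc (finishes day 4). The controlling bound is day 20, so localization finishes at 20 + 1 = day 21.
After localization (finishes day 21), patch build can start at day 21 and finishes at day 28.

28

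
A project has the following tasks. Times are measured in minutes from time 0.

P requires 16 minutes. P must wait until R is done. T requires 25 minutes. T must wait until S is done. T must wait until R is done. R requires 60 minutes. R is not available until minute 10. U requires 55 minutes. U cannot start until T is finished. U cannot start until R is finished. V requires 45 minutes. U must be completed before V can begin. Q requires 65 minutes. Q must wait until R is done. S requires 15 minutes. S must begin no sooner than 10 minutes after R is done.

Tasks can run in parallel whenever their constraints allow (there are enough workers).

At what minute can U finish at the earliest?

175

After its own release at minute 10, R can start at minute 10 and finishes at minute 70.
S waits on R (finishes minute 70, plus 10-minute gap → minute 80), so it starts at minute 80 and finishes at 80 + 15 = minute 95.
T cannot start until S (finishes minute 95); R (finishes minute 70). The controlling bound is minute 95, so T finishes at 95 + 25 = minute 120.
For U: T (finishes minute 120); R (finishes minute 70). Taking the maximum gives a start of minute 120, and it finishes at 120 + 55 = minute 175.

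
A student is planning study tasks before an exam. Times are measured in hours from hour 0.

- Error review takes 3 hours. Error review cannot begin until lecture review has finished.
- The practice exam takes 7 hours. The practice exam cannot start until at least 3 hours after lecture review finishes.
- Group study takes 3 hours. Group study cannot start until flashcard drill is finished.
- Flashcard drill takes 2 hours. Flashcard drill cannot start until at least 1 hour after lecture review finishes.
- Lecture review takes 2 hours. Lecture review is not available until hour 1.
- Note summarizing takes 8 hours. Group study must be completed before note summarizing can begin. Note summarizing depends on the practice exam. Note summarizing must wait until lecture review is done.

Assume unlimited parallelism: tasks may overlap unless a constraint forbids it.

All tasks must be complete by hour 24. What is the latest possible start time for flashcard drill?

11

Nothing follows note summarizing; the deadline of hour 24 is its only limit. It must start by 24 − 8 = hour 16.
Group study has to be done before note summarizing (must start by hour 16). That means finishing by hour 16, i.e. starting by 16 − 3 = hour 13.
Since group study (must start by hour 13) depends on it, flashcard drill must finish by hour 13. Backing off its 2-hour duration gives a latest start of hour 11.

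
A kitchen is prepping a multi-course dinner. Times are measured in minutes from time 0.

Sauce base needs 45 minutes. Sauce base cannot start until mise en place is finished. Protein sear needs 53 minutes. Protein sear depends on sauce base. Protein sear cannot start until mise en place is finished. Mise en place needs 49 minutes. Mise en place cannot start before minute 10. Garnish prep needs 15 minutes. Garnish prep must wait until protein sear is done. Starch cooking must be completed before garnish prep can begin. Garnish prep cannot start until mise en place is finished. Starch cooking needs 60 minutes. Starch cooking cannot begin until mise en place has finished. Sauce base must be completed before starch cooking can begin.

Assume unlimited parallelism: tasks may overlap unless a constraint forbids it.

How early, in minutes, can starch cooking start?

104

Mise en place waits on its own release at minute 10, so it starts at minute 10 and finishes at 10 + 49 = minute 59.
Sauce base cannot begin until mise en place (finishes minute 59). It runs from minute 59 to 59 + 45 = minute 104.
Starch cooking waits on mise en place (finishes minute 59); sauce base (finishes minute 104). The latest of these is minute 104, which is the earliest starch cooking can start.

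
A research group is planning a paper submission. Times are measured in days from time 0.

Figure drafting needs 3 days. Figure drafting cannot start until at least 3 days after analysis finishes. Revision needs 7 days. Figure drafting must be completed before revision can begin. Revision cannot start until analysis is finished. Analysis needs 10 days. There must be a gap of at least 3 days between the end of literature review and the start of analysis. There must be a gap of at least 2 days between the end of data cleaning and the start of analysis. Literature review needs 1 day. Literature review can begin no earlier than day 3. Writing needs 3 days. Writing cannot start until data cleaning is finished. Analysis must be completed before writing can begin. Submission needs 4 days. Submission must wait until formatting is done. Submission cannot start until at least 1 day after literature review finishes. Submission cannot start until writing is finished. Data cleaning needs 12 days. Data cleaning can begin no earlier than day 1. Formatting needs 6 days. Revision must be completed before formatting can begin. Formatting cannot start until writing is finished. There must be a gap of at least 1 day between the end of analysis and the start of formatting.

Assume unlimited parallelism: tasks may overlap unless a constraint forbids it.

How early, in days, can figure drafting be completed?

31

Data cleaning waits on its own release at day 1, so it starts at day 1 and finishes at 1 + 12 = day 13.
After its own release at day 3, literature review can start at day 3 and finishes at day 4.
Analysis cannot start until literature review (finishes day 4, plus 3-day gap → day 7); data cleaning (finishes day 13, plus 2-day gap → day 15). The controlling bound is day 15, so analysis finishes at 15 + 10 = day 25.
After analysis (finishes day 25, plus 3-day gap → day 28), figure drafting can start at day 28 and finishes at day 31.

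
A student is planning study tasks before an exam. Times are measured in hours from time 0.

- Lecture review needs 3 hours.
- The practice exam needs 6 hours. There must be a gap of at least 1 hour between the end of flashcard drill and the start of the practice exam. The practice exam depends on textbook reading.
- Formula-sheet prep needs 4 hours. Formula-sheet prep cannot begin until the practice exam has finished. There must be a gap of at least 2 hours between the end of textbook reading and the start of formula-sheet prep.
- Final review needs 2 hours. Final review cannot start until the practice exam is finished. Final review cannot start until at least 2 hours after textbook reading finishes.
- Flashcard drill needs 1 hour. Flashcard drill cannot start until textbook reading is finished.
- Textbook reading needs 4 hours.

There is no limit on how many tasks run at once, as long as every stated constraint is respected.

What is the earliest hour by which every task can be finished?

Nothing blocks lecture review, so it runs from hour 0 to hour 3.
Nothing blocks textbook reading, so it runs from hour 0 to hour 4.
Flashcard drill cannot begin until textbook reading (finishes hour 4). It runs from hour 4 to 4 + 1 = hour 5.
The practice exam needs all of flashcard drill (finishes hour 5, plus 1-hour gap → hour 6); textbook reading (finishes hour 4). That puts its earliest start at hour 6; it finishes at 6 + 6 = hour 12.
Final review needs all of the practice exam (finishes hour 12); textbook reading (finishes hour 4, plus 2-hour gap → hour 6). That puts its earliest start at hour 12; it finishes at 12 + 2 = hour 14.
Formula-sheet prep needs all of the practice exam (finishes hour 12); textbook reading (finishes hour 4, plus 2-hour gap → hour 6). That puts its earliest start at hour 12; it finishes at 12 + 4 = hour 16.
All tasks are finished once the last one completes. Finish times: Textbook reading at 4, Lecture review at 3, Flashcard drill at 5, The practice exam at 12, Formula-sheet prep at 16, Final review at 14. The latest is hour 16.

16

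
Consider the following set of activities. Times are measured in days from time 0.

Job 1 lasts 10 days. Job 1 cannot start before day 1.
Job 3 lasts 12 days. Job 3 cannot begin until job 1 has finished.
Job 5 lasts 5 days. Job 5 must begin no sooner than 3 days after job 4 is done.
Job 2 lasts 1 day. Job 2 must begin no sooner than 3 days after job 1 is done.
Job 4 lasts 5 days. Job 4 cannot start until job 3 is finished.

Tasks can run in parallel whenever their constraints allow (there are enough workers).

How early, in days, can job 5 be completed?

36

Job 1 waits on its own release at day 1, so it starts at day 1 and finishes at 1 + 10 = day 11.
Job 3 cannot begin until job 1 (finishes day 11). It runs from day 11 to 11 + 12 = day 23.
After job 3 (finishes day 23), job 4 can start at day 23 and finishes at day 28.
After job 4 (finishes day 28, plus 3-day gap → day 31), job 5 can start at day 31 and finishes at day 36.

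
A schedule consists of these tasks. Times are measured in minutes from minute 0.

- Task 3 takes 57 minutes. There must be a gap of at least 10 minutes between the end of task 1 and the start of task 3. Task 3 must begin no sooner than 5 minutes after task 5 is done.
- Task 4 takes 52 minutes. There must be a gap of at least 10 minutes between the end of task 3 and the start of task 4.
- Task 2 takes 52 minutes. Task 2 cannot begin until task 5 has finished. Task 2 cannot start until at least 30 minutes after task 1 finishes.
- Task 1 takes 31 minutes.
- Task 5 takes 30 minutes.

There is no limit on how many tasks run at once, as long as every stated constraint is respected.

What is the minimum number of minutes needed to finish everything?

160

Task 5 can start immediately at minute 0; it finishes at minute 30.
Task 1 has no prerequisites, so it starts at minute 0 and finishes at minute 31.
Task 3 needs all of task 1 (finishes minute 31, plus 10-minute gap → minute 41); task 5 (finishes minute 30, plus 5-minute gap → minute 35). That puts its earliest start at minute 41; it finishes at 41 + 57 = minute 98.
After task 3 (finishes minute 98, plus 10-minute gap → minute 108), task 4 can start at minute 108 and finishes at minute 160.
Task 2 needs all of task 5 (finishes minute 30); task 1 (finishes minute 31, plus 30-minute gap → minute 61). That puts its earliest start at minute 61; it finishes at 61 + 52 = minute 113.
All tasks are finished once the last one completes. Finish times: Task 1 at 31, Task 2 at 113, Task 3 at 98, Task 4 at 160, Task 5 at 30. The latest is minute 160.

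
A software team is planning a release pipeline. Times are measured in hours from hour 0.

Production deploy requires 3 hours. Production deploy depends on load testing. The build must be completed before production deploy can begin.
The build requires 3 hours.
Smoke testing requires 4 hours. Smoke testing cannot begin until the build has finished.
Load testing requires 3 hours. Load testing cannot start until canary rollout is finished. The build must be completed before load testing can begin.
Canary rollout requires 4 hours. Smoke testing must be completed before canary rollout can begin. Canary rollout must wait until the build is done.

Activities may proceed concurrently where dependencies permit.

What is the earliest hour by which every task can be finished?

The build has no prerequisites, so it starts at hour 0 and finishes at hour 3.
Smoke testing waits on the build (finishes hour 3), so it starts at hour 3 and finishes at 3 + 4 = hour 7.
For canary rollout: smoke testing (finishes hour 7); the build (finishes hour 3). Taking the maximum gives a start of hour 7, and it finishes at 7 + 4 = hour 11.
Load testing needs all of canary rollout (finishes hour 11); the build (finishes hour 3). That puts its earliest start at hour 11; it finishes at 11 + 3 = hour 14.
Production deploy cannot start until load testing (finishes hour 14); the build (finishes hour 3). The controlling bound is hour 14, so production deploy finishes at 14 + 3 = hour 17.
All tasks are finished once the last one completes. Finish times: The build at 3, Smoke testing at 7, Canary rollout at 11, Load testing at 14, Production deploy at 17. The latest is hour 17.

17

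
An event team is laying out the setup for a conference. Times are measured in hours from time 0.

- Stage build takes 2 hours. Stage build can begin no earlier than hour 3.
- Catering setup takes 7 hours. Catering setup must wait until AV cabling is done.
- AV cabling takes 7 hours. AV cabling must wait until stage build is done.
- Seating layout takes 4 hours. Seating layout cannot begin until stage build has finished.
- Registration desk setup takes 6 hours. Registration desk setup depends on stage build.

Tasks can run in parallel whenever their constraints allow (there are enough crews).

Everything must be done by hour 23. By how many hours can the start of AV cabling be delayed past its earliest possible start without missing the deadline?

4

Stage build cannot begin until its own release at hour 3. It runs from hour 3 to 3 + 2 = hour 5.
AV cabling cannot begin until stage build (finishes hour 5). It runs from hour 5 to 5 + 7 = hour 12.

Working backward from the deadline:
Catering setup must finish by hour 23; it takes 7 hours, so it must start by 23 − 7 = hour 16.
AV cabling feeds into catering setup (must start by hour 16); so AV cabling must finish by hour 16 and therefore start by hour 9.
So AV cabling can start as early as hour 5 and as late as hour 9, giving 9 − 5 = 4 hours of slack.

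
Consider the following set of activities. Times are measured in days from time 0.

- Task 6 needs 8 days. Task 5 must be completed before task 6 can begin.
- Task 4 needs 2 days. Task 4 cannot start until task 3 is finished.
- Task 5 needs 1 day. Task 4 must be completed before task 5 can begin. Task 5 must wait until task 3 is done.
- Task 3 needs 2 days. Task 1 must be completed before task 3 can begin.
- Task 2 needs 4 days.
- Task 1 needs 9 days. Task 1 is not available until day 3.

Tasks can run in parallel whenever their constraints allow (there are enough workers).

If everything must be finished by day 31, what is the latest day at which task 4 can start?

Nothing follows task 6; the deadline of day 31 is its only limit. It must start by 31 − 8 = day 23.
Since task 6 (must start by day 23) depends on it, task 5 must finish by day 23. Backing off its 1-day duration gives a latest start of day 22.
Task 4 must finish before task 5 (must start by day 22). With a 2-day duration, task 4 must start by 22 − 2 = day 20.

20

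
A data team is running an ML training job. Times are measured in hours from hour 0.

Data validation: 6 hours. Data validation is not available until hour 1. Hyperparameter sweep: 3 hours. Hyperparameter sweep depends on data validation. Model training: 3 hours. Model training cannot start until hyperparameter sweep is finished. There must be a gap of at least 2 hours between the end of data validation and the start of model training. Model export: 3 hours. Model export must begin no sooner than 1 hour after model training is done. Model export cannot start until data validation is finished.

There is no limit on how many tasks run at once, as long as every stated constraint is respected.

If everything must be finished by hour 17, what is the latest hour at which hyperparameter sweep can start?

7

Model export has no dependents, so it just needs to finish by hour 17. Starting by 17 − 3 = hour 14 achieves that.
Since model export (must start by hour 14, minus 1-hour gap → hour 13) depends on it, model training must finish by hour 13. Backing off its 3-hour duration gives a latest start of hour 10.
Hyperparameter sweep feeds into model training (must start by hour 10); so hyperparameter sweep must finish by hour 10 and therefore start by hour 7.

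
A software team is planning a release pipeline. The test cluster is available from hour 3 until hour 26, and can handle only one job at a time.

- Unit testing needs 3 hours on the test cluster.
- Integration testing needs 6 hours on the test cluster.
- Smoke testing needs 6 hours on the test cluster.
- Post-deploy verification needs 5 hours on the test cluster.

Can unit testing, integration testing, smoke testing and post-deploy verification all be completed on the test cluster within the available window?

The test cluster window is 26 − 3 = 23 hours.
Running back to back, the jobs need 3 + 6 + 6 + 5 = 20 hours on the test cluster.
Since 20 ≤ 23, they fit within the window.

Yes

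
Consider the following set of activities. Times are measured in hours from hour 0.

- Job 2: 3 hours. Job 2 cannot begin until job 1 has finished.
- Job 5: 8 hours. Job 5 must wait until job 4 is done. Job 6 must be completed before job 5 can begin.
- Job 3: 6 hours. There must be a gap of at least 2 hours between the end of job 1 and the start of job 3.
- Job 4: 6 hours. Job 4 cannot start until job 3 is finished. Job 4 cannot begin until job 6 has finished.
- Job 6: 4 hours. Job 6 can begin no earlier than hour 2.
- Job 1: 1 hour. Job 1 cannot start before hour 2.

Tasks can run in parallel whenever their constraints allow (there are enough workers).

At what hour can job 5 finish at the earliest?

25

After its own release at hour 2, job 6 can start at hour 2 and finishes at hour 6.
Job 1 cannot begin until its own release at hour 2. It runs from hour 2 to 2 + 1 = hour 3.
Job 3 cannot begin until job 1 (finishes hour 3, plus 2-hour gap → hour 5). It runs from hour 5 to 5 + 6 = hour 11.
Job 4 has to wait for job 3 (finishes hour 11); job 6 (finishes hour 6). The latest of these is hour 11, so job 4 runs hour 11 to 11 + 6 = hour 17.
Job 5 has to wait for job 4 (finishes hour 17); job 6 (finishes hour 6). The latest of these is hour 17, so job 5 runs hour 17 to 17 + 8 = hour 25.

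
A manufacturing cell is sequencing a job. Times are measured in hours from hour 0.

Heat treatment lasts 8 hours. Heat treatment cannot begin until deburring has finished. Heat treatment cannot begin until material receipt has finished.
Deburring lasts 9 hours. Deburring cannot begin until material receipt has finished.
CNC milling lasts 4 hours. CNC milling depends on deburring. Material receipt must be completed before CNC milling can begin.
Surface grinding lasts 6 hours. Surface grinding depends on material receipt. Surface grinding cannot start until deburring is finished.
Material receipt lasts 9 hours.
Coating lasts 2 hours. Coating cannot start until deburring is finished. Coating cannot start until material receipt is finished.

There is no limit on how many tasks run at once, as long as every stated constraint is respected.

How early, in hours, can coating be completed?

Material receipt has no prerequisites, so it starts at hour 0 and finishes at hour 9.
Deburring cannot begin until material receipt (finishes hour 9). It runs from hour 9 to 9 + 9 = hour 18.
For coating: deburring (finishes hour 18); material receipt (finishes hour 9). Taking the maximum gives a start of hour 18, and it finishes at 18 + 2 = hour 20.

20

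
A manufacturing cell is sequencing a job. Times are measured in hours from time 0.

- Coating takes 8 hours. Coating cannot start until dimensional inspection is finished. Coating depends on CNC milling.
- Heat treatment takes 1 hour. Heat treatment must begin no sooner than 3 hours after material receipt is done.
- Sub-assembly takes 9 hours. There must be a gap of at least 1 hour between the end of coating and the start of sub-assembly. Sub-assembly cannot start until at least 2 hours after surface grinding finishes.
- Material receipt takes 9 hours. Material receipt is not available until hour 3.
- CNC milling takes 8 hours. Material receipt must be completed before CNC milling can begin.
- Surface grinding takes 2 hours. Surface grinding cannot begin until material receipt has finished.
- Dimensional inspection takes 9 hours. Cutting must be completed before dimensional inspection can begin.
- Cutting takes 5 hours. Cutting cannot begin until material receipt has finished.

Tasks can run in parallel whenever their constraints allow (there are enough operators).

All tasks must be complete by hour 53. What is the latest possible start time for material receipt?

Nothing follows sub-assembly; the deadline of hour 53 is its only limit. It must start by 53 − 9 = hour 44.
Coating must finish before sub-assembly (must start by hour 44, minus 1-hour gap → hour 43). With an 8-hour duration, coating must start by 43 − 8 = hour 35.
Dimensional inspection feeds into coating (must start by hour 35); so dimensional inspection must finish by hour 35 and therefore start by hour 26.
Cutting feeds into dimensional inspection (must start by hour 26); so cutting must finish by hour 26 and therefore start by hour 21.
CNC milling must finish before coating (must start by hour 35). With an 8-hour duration, CNC milling must start by 35 − 8 = hour 27.
Heat treatment has no dependents, so it just needs to finish by hour 53. Starting by 53 − 1 = hour 52 achieves that.
Since sub-assembly (must start by hour 44, minus 2-hour gap → hour 42) depends on it, surface grinding must finish by hour 42. Backing off its 2-hour duration gives a latest start of hour 40.
For material receipt: cutting (must start by hour 21); CNC milling (must start by hour 27); heat treatment (must start by hour 52, minus 3-hour gap → hour 49); surface grinding (must start by hour 40). The most restrictive is hour 21; with a 9-hour duration, material receipt must start by hour 12.

12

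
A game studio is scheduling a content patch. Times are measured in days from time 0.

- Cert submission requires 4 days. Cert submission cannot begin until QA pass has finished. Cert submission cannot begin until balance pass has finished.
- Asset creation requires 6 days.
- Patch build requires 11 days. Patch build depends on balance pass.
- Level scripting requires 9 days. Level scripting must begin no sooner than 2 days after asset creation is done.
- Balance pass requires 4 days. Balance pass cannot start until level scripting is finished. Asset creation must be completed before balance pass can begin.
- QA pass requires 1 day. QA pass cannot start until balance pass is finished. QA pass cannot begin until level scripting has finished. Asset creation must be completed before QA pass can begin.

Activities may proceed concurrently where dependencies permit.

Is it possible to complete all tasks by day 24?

Asset creation can start immediately at day 0; it finishes at day 6.
Level scripting cannot begin until asset creation (finishes day 6, plus 2-day gap → day 8). It runs from day 8 to 8 + 9 = day 17.
Balance pass has to wait for level scripting (finishes day 17); asset creation (finishes day 6). The latest of these is day 17, so balance pass runs day 17 to 17 + 4 = day 21.
Patch build cannot begin until balance pass (finishes day 21). It runs from day 21 to 21 + 11 = day 32.
QA pass has to wait for balance pass (finishes day 21); level scripting (finishes day 17); asset creation (finishes day 6). The latest of these is day 21, so QA pass runs day 21 to 21 + 1 = day 22.
For cert submission: QA pass (finishes day 22); balance pass (finishes day 21). Taking the maximum gives a start of day 22, and it finishes at 22 + 4 = day 26.
The earliest everything can be done is day 32, which is after the deadline of 24, so it is not possible.

No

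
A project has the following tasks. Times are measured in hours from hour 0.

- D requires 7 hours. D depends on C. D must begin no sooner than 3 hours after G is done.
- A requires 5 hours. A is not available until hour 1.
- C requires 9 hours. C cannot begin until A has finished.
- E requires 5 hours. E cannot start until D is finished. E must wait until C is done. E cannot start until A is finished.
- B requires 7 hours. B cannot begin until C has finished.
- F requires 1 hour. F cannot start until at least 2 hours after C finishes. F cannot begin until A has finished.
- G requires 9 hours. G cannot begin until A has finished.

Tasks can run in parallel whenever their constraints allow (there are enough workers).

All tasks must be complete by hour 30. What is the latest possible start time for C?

9

Nothing follows B; the deadline of hour 30 is its only limit. It must start by 30 − 7 = hour 23.
To finish by hour 30, E (duration 5) must start no later than hour 25.
D has to be done before E (must start by hour 25). That means finishing by hour 25, i.e. starting by 25 − 7 = hour 18.
Nothing follows F; the deadline of hour 30 is its only limit. It must start by 30 − 1 = hour 29.
C feeds B (must start by hour 23); D (must start by hour 18); E (must start by hour 25); F (must start by hour 29, minus 2-hour gap → hour 27). Taking the minimum, C must finish by hour 18 and start by 18 − 9 = hour 9.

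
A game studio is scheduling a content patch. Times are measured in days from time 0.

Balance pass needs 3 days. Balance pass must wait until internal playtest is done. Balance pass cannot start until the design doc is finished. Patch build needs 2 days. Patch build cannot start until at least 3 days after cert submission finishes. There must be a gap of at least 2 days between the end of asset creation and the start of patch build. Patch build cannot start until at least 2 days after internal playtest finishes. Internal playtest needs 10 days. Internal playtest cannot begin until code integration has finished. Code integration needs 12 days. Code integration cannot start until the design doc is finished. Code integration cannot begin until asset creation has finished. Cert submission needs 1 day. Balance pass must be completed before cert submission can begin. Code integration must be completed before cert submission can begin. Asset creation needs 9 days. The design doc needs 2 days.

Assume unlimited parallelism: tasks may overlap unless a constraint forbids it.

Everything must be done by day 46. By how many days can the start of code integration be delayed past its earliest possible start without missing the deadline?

6

Asset creation has no prerequisites, so it starts at day 0 and finishes at day 9.
Nothing blocks the design doc, so it runs from day 0 to day 2.
Code integration needs all of the design doc (finishes day 2); asset creation (finishes day 9). That puts its earliest start at day 9; it finishes at 9 + 12 = day 21.

Working backward from the deadline:
Nothing follows patch build; the deadline of day 46 is its only limit. It must start by 46 − 2 = day 44.
Cert submission has to be done before patch build (must start by day 44, minus 3-day gap → day 41). That means finishing by day 41, i.e. starting by 41 − 1 = day 40.
Since cert submission (must start by day 40) depends on it, balance pass must finish by day 40. Backing off its 3-day duration gives a latest start of day 37.
Internal playtest must finish in time for balance pass (must start by day 37); patch build (must start by day 44, minus 2-day gap → day 42). The tightest is day 37, so internal playtest must start by 37 − 10 = day 27.
Code integration has several dependents: internal playtest (must start by day 27); cert submission (must start by day 40). The earliest of those limits is day 27, so code integration must start by 27 − 12 = day 15.
So code integration can start as early as day 9 and as late as day 15, giving 15 − 9 = 6 days of slack.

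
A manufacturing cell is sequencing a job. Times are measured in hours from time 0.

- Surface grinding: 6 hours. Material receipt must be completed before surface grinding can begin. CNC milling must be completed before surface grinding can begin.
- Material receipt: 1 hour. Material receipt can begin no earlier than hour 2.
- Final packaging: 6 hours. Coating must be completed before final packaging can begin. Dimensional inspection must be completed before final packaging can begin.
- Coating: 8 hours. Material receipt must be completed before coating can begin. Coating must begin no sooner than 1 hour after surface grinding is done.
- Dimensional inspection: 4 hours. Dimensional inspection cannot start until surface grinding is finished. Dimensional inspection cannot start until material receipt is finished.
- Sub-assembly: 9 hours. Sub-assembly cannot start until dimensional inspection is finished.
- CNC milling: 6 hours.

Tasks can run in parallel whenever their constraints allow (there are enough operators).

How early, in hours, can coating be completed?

21

CNC milling can start immediately at hour 0; it finishes at hour 6.
After its own release at hour 2, material receipt can start at hour 2 and finishes at hour 3.
For surface grinding: material receipt (finishes hour 3); CNC milling (finishes hour 6). Taking the maximum gives a start of hour 6, and it finishes at 6 + 6 = hour 12.
Coating needs all of material receipt (finishes hour 3); surface grinding (finishes hour 12, plus 1-hour gap → hour 13). That puts its earliest start at hour 13; it finishes at 13 + 8 = hour 21.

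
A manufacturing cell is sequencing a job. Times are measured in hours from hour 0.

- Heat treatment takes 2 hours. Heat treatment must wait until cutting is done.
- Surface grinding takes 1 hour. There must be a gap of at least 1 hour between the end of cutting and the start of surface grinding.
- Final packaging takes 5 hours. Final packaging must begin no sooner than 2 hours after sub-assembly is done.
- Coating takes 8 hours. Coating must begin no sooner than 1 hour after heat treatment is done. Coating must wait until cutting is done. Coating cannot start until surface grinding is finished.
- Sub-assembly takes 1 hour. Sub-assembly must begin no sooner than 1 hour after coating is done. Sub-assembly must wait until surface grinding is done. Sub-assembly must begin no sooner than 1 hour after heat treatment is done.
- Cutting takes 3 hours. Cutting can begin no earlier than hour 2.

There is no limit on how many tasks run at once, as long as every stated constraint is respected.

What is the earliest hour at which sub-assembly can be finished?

Cutting cannot begin until its own release at hour 2. It runs from hour 2 to 2 + 3 = hour 5.
After cutting (finishes hour 5, plus 1-hour gap → hour 6), surface grinding can start at hour 6 and finishes at hour 7.
Heat treatment waits on cutting (finishes hour 5), so it starts at hour 5 and finishes at 5 + 2 = hour 7.
Coating cannot start until heat treatment (finishes hour 7, plus 1-hour gap → hour 8); cutting (finishes hour 5); surface grinding (finishes hour 7). The controlling bound is hour 8, so coating finishes at 8 + 8 = hour 16.
For sub-assembly: coating (finishes hour 16, plus 1-hour gap → hour 17); surface grinding (finishes hour 7); heat treatment (finishes hour 7, plus 1-hour gap → hour 8). Taking the maximum gives a start of hour 17, and it finishes at 17 + 1 = hour 18.

18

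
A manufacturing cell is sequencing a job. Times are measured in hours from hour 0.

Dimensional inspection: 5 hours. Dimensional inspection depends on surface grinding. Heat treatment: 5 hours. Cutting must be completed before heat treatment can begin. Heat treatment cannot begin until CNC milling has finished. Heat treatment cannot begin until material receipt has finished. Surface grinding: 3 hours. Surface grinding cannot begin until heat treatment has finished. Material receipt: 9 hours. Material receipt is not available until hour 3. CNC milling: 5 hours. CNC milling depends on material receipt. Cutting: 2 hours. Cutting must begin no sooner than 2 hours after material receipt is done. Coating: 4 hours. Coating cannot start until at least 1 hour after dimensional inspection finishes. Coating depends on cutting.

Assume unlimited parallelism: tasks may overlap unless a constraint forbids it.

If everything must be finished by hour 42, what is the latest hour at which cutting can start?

22

To finish by hour 42, coating (duration 4) must start no later than hour 38.
Dimensional inspection must finish before coating (must start by hour 38, minus 1-hour gap → hour 37). With a 5-hour duration, dimensional inspection must start by 37 − 5 = hour 32.
Surface grinding must finish before dimensional inspection (must start by hour 32). With a 3-hour duration, surface grinding must start by 32 − 3 = hour 29.
Heat treatment must finish before surface grinding (must start by hour 29). With a 5-hour duration, heat treatment must start by 29 − 5 = hour 24.
Cutting must finish in time for heat treatment (must start by hour 24); coating (must start by hour 38). The tightest is hour 24, so cutting must start by 24 − 2 = hour 22.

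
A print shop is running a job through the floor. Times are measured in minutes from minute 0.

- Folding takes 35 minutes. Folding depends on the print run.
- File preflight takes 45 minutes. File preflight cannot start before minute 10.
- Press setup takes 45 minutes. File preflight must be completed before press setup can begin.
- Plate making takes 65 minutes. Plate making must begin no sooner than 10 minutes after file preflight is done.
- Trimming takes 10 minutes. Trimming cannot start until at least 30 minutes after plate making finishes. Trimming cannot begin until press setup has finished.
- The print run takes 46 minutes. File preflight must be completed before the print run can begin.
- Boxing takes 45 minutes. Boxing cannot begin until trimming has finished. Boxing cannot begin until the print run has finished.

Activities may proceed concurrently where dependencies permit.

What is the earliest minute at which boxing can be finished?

File preflight waits on its own release at minute 10, so it starts at minute 10 and finishes at 10 + 45 = minute 55.
The print run waits on file preflight (finishes minute 55), so it starts at minute 55 and finishes at 55 + 46 = minute 101.
After file preflight (finishes minute 55), press setup can start at minute 55 and finishes at minute 100.
Plate making cannot begin until file preflight (finishes minute 55, plus 10-minute gap → minute 65). It runs from minute 65 to 65 + 65 = minute 130.
Trimming has to wait for plate making (finishes minute 130, plus 30-minute gap → minute 160); press setup (finishes minute 100). The latest of these is minute 160, so trimming runs minute 160 to 160 + 10 = minute 170.
Boxing cannot start until trimming (finishes minute 170); the print run (finishes minute 101). The controlling bound is minute 170, so boxing finishes at 170 + 45 = minute 215.

215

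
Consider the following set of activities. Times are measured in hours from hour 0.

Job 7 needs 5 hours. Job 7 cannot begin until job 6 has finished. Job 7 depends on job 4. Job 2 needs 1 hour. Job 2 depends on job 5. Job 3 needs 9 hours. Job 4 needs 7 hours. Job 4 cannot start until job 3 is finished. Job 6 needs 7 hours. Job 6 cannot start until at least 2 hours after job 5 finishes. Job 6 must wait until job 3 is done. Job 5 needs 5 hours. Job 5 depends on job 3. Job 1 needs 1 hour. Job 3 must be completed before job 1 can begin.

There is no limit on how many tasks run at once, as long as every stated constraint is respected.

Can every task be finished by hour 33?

Job 3 can start immediately at hour 0; it finishes at hour 9.
Job 5 waits on job 3 (finishes hour 9), so it starts at hour 9 and finishes at 9 + 5 = hour 14.
For job 6: job 5 (finishes hour 14, plus 2-hour gap → hour 16); job 3 (finishes hour 9). Taking the maximum gives a start of hour 16, and it finishes at 16 + 7 = hour 23.
Job 2 waits on job 5 (finishes hour 14), so it starts at hour 14 and finishes at 14 + 1 = hour 15.
Job 4 waits on job 3 (finishes hour 9), so it starts at hour 9 and finishes at 9 + 7 = hour 16.
Job 7 cannot start until job 6 (finishes hour 23); job 4 (finishes hour 16). The controlling bound is hour 23, so job 7 finishes at 23 + 5 = hour 28.
Job 1 cannot begin until job 3 (finishes hour 9). It runs from hour 9 to 9 + 1 = hour 10.
Every task is finished by hour 28, which is no later than the deadline of 33, so the schedule is feasible.

Yes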